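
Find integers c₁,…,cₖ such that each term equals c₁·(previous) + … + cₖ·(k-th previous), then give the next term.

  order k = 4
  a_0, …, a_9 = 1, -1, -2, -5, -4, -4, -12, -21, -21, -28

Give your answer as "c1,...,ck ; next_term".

1,-1,2,1 ; -61

  a_4 = 1·-5 + -1·-2 + 2·-1 + 1·1 = -4
  a_5 = 1·-4 + -1·-5 + 2·-2 + 1·-1 = -4
  a_6 = 1·-4 + -1·-4 + 2·-5 + 1·-2 = -12
  a_7 = 1·-12 + -1·-4 + 2·-4 + 1·-5 = -21
  a_8 = 1·-21 + -1·-12 + 2·-4 + 1·-4 = -21
  a_9 = 1·-21 + -1·-21 + 2·-12 + 1·-4 = -28
  a_10 = 1·-28 + -1·-21 + 2·-21 + 1·-12 = -61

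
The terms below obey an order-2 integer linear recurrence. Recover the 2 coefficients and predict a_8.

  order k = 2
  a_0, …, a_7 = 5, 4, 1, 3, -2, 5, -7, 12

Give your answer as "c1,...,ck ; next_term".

-1,1 ; -19

  a_2 = -1·4 + 1·5 = 1
  a_3 = -1·1 + 1·4 = 3
  a_4 = -1·3 + 1·1 = -2
  a_5 = -1·-2 + 1·3 = 5
  a_6 = -1·5 + 1·-2 = -7
  a_7 = -1·-7 + 1·5 = 12
  a_8 = -1·12 + 1·-7 = -19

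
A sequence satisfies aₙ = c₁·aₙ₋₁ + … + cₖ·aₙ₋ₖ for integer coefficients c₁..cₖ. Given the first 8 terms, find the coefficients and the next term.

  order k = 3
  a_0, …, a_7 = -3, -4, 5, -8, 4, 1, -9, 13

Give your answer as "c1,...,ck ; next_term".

-1,0,1 ; -12

  a_3 = -1·5 + 0·-4 + 1·-3 = -8
  a_4 = -1·-8 + 0·5 + 1·-4 = 4
  a_5 = -1·4 + 0·-8 + 1·5 = 1
  a_6 = -1·1 + 0·4 + 1·-8 = -9
  a_7 = -1·-9 + 0·1 + 1·4 = 13
  a_8 = -1·13 + 0·-9 + 1·1 = -12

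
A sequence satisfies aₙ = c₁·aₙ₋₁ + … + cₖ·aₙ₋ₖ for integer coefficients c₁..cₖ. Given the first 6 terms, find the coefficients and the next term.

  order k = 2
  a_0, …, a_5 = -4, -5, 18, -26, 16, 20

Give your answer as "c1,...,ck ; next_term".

-2,-2 ; -72

  a_2 = -2·-5 + -2·-4 = 18
  a_3 = -2·18 + -2·-5 = -26
  a_4 = -2·-26 + -2·18 = 16
  a_5 = -2·16 + -2·-26 = 20
  a_6 = -2·20 + -2·16 = -72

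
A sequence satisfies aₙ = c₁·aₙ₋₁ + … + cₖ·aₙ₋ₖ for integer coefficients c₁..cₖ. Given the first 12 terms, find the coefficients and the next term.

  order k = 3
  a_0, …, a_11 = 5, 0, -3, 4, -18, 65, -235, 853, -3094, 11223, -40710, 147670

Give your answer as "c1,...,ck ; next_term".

  a_3 = -3·-3 + 2·0 + -1·5 = 4
  a_4 = -3·4 + 2·-3 + -1·0 = -18
  a_5 = -3·-18 + 2·4 + -1·-3 = 65
  a_6 = -3·65 + 2·-18 + -1·4 = -235
  a_7 = -3·-235 + 2·65 + -1·-18 = 853
  a_8 = -3·853 + 2·-235 + -1·65 = -3094
  a_9 = -3·-3094 + 2·853 + -1·-235 = 11223
  a_10 = -3·11223 + 2·-3094 + -1·853 = -40710
  a_11 = -3·-40710 + 2·11223 + -1·-3094 = 147670
  a_12 = -3·147670 + 2·-40710 + -1·11223 = -535653

-3,2,-1 ; -535653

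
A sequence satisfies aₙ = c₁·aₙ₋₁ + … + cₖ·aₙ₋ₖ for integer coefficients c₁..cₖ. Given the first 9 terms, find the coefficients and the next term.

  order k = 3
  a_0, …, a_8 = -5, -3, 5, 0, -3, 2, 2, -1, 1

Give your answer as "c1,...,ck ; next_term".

  a_3 = 1·5 + 0·-3 + 1·-5 = 0
  a_4 = 1·0 + 0·5 + 1·-3 = -3
  a_5 = 1·-3 + 0·0 + 1·5 = 2
  a_6 = 1·2 + 0·-3 + 1·0 = 2
  a_7 = 1·2 + 0·2 + 1·-3 = -1
  a_8 = 1·-1 + 0·2 + 1·2 = 1
  a_9 = 1·1 + 0·-1 + 1·2 = 3

1,0,1 ; 3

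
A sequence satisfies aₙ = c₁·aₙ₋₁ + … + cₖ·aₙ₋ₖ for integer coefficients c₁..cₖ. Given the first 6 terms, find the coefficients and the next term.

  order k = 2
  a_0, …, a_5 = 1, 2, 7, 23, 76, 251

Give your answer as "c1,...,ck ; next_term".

3,1 ; 829

  a_2 = 3·2 + 1·1 = 7
  a_3 = 3·7 + 1·2 = 23
  a_4 = 3·23 + 1·7 = 76
  a_5 = 3·76 + 1·23 = 251
  a_6 = 3·251 + 1·76 = 829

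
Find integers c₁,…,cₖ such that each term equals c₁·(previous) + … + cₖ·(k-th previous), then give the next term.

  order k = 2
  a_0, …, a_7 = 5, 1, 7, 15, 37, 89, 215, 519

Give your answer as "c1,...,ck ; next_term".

2,1 ; 1253

  a_2 = 2·1 + 1·5 = 7
  a_3 = 2·7 + 1·1 = 15
  a_4 = 2·15 + 1·7 = 37
  a_5 = 2·37 + 1·15 = 89
  a_6 = 2·89 + 1·37 = 215
  a_7 = 2·215 + 1·89 = 519
  a_8 = 2·519 + 1·215 = 1253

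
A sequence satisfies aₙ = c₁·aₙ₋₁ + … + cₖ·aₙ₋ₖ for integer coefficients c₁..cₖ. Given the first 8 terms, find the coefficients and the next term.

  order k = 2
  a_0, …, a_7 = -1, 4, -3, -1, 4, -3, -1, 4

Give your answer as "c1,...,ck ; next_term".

  a_2 = -1·4 + -1·-1 = -3
  a_3 = -1·-3 + -1·4 = -1
  a_4 = -1·-1 + -1·-3 = 4
  a_5 = -1·4 + -1·-1 = -3
  a_6 = -1·-3 + -1·4 = -1
  a_7 = -1·-1 + -1·-3 = 4
  a_8 = -1·4 + -1·-1 = -3

-1,-1 ; -3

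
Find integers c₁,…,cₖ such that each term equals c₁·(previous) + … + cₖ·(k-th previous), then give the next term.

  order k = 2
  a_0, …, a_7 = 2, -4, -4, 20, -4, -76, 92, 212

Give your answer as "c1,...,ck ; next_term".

-1,-4 ; -580

  a_2 = -1·-4 + -4·2 = -4
  a_3 = -1·-4 + -4·-4 = 20
  a_4 = -1·20 + -4·-4 = -4
  a_5 = -1·-4 + -4·20 = -76
  a_6 = -1·-76 + -4·-4 = 92
  a_7 = -1·92 + -4·-76 = 212
  a_8 = -1·212 + -4·92 = -580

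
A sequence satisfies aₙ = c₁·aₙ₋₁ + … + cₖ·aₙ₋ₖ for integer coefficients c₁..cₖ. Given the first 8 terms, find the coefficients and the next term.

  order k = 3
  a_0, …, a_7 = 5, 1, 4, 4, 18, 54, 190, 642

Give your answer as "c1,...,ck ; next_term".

  a_3 = 3·4 + 2·1 + -2·5 = 4
  a_4 = 3·4 + 2·4 + -2·1 = 18
  a_5 = 3·18 + 2·4 + -2·4 = 54
  a_6 = 3·54 + 2·18 + -2·4 = 190
  a_7 = 3·190 + 2·54 + -2·18 = 642
  a_8 = 3·642 + 2·190 + -2·54 = 2198

3,2,-2 ; 2198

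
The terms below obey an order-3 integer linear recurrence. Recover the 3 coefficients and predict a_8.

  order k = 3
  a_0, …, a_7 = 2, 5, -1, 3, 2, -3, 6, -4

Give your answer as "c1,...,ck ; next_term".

  a_3 = -1·-1 + 0·5 + 1·2 = 3
  a_4 = -1·3 + 0·-1 + 1·5 = 2
  a_5 = -1·2 + 0·3 + 1·-1 = -3
  a_6 = -1·-3 + 0·2 + 1·3 = 6
  a_7 = -1·6 + 0·-3 + 1·2 = -4
  a_8 = -1·-4 + 0·6 + 1·-3 = 1

-1,0,1 ; 1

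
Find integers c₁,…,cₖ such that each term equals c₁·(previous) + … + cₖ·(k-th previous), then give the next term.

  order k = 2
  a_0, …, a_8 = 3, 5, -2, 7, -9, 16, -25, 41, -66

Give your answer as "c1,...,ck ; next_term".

-1,1 ; 107

  a_2 = -1·5 + 1·3 = -2
  a_3 = -1·-2 + 1·5 = 7
  a_4 = -1·7 + 1·-2 = -9
  a_5 = -1·-9 + 1·7 = 16
  a_6 = -1·16 + 1·-9 = -25
  a_7 = -1·-25 + 1·16 = 41
  a_8 = -1·41 + 1·-25 = -66
  a_9 = -1·-66 + 1·41 = 107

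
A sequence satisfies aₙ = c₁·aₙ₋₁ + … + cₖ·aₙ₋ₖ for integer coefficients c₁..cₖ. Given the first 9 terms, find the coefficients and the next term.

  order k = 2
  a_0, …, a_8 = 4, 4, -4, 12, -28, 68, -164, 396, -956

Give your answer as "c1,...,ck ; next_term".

-2,1 ; 2308

  a_2 = -2·4 + 1·4 = -4
  a_3 = -2·-4 + 1·4 = 12
  a_4 = -2·12 + 1·-4 = -28
  a_5 = -2·-28 + 1·12 = 68
  a_6 = -2·68 + 1·-28 = -164
  a_7 = -2·-164 + 1·68 = 396
  a_8 = -2·396 + 1·-164 = -956
  a_9 = -2·-956 + 1·396 = 2308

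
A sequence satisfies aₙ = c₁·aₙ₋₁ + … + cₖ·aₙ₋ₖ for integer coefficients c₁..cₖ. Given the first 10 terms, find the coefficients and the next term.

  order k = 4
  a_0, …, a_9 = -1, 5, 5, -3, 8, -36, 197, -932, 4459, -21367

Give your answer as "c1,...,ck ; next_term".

-4,3,-3,4 ; 102429

  a_4 = -4·-3 + 3·5 + -3·5 + 4·-1 = 8
  a_5 = -4·8 + 3·-3 + -3·5 + 4·5 = -36
  a_6 = -4·-36 + 3·8 + -3·-3 + 4·5 = 197
  a_7 = -4·197 + 3·-36 + -3·8 + 4·-3 = -932
  a_8 = -4·-932 + 3·197 + -3·-36 + 4·8 = 4459
  a_9 = -4·4459 + 3·-932 + -3·197 + 4·-36 = -21367
  a_10 = -4·-21367 + 3·4459 + -3·-932 + 4·197 = 102429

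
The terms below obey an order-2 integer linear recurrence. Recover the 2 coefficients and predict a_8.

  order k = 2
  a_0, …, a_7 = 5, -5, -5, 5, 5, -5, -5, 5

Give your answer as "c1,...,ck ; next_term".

0,-1 ; 5

  a_2 = 0·-5 + -1·5 = -5
  a_3 = 0·-5 + -1·-5 = 5
  a_4 = 0·5 + -1·-5 = 5
  a_5 = 0·5 + -1·5 = -5
  a_6 = 0·-5 + -1·5 = -5
  a_7 = 0·-5 + -1·-5 = 5
  a_8 = 0·5 + -1·-5 = 5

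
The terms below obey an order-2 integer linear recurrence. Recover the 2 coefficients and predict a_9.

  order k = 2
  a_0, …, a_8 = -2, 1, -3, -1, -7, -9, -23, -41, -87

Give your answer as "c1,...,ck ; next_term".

1,2 ; -169

  a_2 = 1·1 + 2·-2 = -3
  a_3 = 1·-3 + 2·1 = -1
  a_4 = 1·-1 + 2·-3 = -7
  a_5 = 1·-7 + 2·-1 = -9
  a_6 = 1·-9 + 2·-7 = -23
  a_7 = 1·-23 + 2·-9 = -41
  a_8 = 1·-41 + 2·-23 = -87
  a_9 = 1·-87 + 2·-41 = -169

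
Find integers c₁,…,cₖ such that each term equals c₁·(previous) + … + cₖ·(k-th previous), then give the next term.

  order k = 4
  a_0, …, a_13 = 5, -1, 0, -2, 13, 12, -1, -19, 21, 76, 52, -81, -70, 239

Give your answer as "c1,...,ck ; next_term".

1,-1,0,3 ; 465

  a_4 = 1·-2 + -1·0 + 0·-1 + 3·5 = 13
  a_5 = 1·13 + -1·-2 + 0·0 + 3·-1 = 12
  a_6 = 1·12 + -1·13 + 0·-2 + 3·0 = -1
  a_7 = 1·-1 + -1·12 + 0·13 + 3·-2 = -19
  a_8 = 1·-19 + -1·-1 + 0·12 + 3·13 = 21
  a_9 = 1·21 + -1·-19 + 0·-1 + 3·12 = 76
  a_10 = 1·76 + -1·21 + 0·-19 + 3·-1 = 52
  a_11 = 1·52 + -1·76 + 0·21 + 3·-19 = -81
  a_12 = 1·-81 + -1·52 + 0·76 + 3·21 = -70
  a_13 = 1·-70 + -1·-81 + 0·52 + 3·76 = 239
  a_14 = 1·239 + -1·-70 + 0·-81 + 3·52 = 465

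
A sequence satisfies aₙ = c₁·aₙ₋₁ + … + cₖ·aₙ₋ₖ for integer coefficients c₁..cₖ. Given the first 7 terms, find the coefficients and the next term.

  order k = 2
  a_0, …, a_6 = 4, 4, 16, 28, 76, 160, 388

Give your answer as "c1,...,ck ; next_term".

  a_2 = 1·4 + 3·4 = 16
  a_3 = 1·16 + 3·4 = 28
  a_4 = 1·28 + 3·16 = 76
  a_5 = 1·76 + 3·28 = 160
  a_6 = 1·160 + 3·76 = 388
  a_7 = 1·388 + 3·160 = 868

1,3 ; 868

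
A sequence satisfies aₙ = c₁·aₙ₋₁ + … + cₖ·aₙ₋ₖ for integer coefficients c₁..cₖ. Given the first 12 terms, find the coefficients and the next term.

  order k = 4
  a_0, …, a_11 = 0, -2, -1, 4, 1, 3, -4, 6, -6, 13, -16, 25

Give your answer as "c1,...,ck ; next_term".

0,1,-1,1 ; -35

  a_4 = 0·4 + 1·-1 + -1·-2 + 1·0 = 1
  a_5 = 0·1 + 1·4 + -1·-1 + 1·-2 = 3
  a_6 = 0·3 + 1·1 + -1·4 + 1·-1 = -4
  a_7 = 0·-4 + 1·3 + -1·1 + 1·4 = 6
  a_8 = 0·6 + 1·-4 + -1·3 + 1·1 = -6
  a_9 = 0·-6 + 1·6 + -1·-4 + 1·3 = 13
  a_10 = 0·13 + 1·-6 + -1·6 + 1·-4 = -16
  a_11 = 0·-16 + 1·13 + -1·-6 + 1·6 = 25
  a_12 = 0·25 + 1·-16 + -1·13 + 1·-6 = -35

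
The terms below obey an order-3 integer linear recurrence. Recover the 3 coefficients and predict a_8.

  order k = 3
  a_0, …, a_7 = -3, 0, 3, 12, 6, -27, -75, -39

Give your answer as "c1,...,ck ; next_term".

1,-2,-3 ; 192

  a_3 = 1·3 + -2·0 + -3·-3 = 12
  a_4 = 1·12 + -2·3 + -3·0 = 6
  a_5 = 1·6 + -2·12 + -3·3 = -27
  a_6 = 1·-27 + -2·6 + -3·12 = -75
  a_7 = 1·-75 + -2·-27 + -3·6 = -39
  a_8 = 1·-39 + -2·-75 + -3·-27 = 192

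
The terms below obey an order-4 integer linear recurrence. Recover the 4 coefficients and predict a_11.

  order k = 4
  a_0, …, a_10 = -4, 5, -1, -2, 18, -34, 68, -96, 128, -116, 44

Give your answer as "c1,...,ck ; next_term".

  a_4 = -1·-2 + 2·-1 + 2·5 + -2·-4 = 18
  a_5 = -1·18 + 2·-2 + 2·-1 + -2·5 = -34
  a_6 = -1·-34 + 2·18 + 2·-2 + -2·-1 = 68
  a_7 = -1·68 + 2·-34 + 2·18 + -2·-2 = -96
  a_8 = -1·-96 + 2·68 + 2·-34 + -2·18 = 128
  a_9 = -1·128 + 2·-96 + 2·68 + -2·-34 = -116
  a_10 = -1·-116 + 2·128 + 2·-96 + -2·68 = 44
  a_11 = -1·44 + 2·-116 + 2·128 + -2·-96 = 172

-1,2,2,-2 ; 172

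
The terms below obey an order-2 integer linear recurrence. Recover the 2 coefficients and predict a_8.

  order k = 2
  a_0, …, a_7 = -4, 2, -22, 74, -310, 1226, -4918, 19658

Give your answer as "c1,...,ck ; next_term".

-3,4 ; -78646

  a_2 = -3·2 + 4·-4 = -22
  a_3 = -3·-22 + 4·2 = 74
  a_4 = -3·74 + 4·-22 = -310
  a_5 = -3·-310 + 4·74 = 1226
  a_6 = -3·1226 + 4·-310 = -4918
  a_7 = -3·-4918 + 4·1226 = 19658
  a_8 = -3·19658 + 4·-4918 = -78646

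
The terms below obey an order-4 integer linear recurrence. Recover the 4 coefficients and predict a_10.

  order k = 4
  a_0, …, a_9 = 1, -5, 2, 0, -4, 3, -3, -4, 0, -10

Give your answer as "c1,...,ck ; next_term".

  a_4 = 1·0 + 1·2 + 1·-5 + -1·1 = -4
  a_5 = 1·-4 + 1·0 + 1·2 + -1·-5 = 3
  a_6 = 1·3 + 1·-4 + 1·0 + -1·2 = -3
  a_7 = 1·-3 + 1·3 + 1·-4 + -1·0 = -4
  a_8 = 1·-4 + 1·-3 + 1·3 + -1·-4 = 0
  a_9 = 1·0 + 1·-4 + 1·-3 + -1·3 = -10
  a_10 = 1·-10 + 1·0 + 1·-4 + -1·-3 = -11

1,1,1,-1 ; -11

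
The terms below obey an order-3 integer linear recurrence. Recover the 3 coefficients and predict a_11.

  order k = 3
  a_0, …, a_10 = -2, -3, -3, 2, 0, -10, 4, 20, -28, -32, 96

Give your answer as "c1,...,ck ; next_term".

0,-2,2 ; 8

  a_3 = 0·-3 + -2·-3 + 2·-2 = 2
  a_4 = 0·2 + -2·-3 + 2·-3 = 0
  a_5 = 0·0 + -2·2 + 2·-3 = -10
  a_6 = 0·-10 + -2·0 + 2·2 = 4
  a_7 = 0·4 + -2·-10 + 2·0 = 20
  a_8 = 0·20 + -2·4 + 2·-10 = -28
  a_9 = 0·-28 + -2·20 + 2·4 = -32
  a_10 = 0·-32 + -2·-28 + 2·20 = 96
  a_11 = 0·96 + -2·-32 + 2·-28 = 8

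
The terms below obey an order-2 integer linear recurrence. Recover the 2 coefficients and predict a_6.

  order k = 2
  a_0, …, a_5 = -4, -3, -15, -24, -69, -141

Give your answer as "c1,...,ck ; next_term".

1,3 ; -348

  a_2 = 1·-3 + 3·-4 = -15
  a_3 = 1·-15 + 3·-3 = -24
  a_4 = 1·-24 + 3·-15 = -69
  a_5 = 1·-69 + 3·-24 = -141
  a_6 = 1·-141 + 3·-69 = -348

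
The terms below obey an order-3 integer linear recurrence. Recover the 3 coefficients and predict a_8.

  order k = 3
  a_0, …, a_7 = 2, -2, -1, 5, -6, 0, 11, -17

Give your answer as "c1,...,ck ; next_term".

-1,-1,1 ; 6

  a_3 = -1·-1 + -1·-2 + 1·2 = 5
  a_4 = -1·5 + -1·-1 + 1·-2 = -6
  a_5 = -1·-6 + -1·5 + 1·-1 = 0
  a_6 = -1·0 + -1·-6 + 1·5 = 11
  a_7 = -1·11 + -1·0 + 1·-6 = -17
  a_8 = -1·-17 + -1·11 + 1·0 = 6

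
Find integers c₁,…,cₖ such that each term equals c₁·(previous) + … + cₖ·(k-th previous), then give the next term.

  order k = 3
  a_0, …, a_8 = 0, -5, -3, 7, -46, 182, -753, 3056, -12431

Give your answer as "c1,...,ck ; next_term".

-4,1,3 ; 50521

  a_3 = -4·-3 + 1·-5 + 3·0 = 7
  a_4 = -4·7 + 1·-3 + 3·-5 = -46
  a_5 = -4·-46 + 1·7 + 3·-3 = 182
  a_6 = -4·182 + 1·-46 + 3·7 = -753
  a_7 = -4·-753 + 1·182 + 3·-46 = 3056
  a_8 = -4·3056 + 1·-753 + 3·182 = -12431
  a_9 = -4·-12431 + 1·3056 + 3·-753 = 50521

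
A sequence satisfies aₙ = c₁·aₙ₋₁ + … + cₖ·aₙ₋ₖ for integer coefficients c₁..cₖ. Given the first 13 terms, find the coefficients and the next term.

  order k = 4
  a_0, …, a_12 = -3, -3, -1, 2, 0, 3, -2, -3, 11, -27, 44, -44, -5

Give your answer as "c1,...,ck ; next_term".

-2,-1,1,-2 ; 152

  a_4 = -2·2 + -1·-1 + 1·-3 + -2·-3 = 0
  a_5 = -2·0 + -1·2 + 1·-1 + -2·-3 = 3
  a_6 = -2·3 + -1·0 + 1·2 + -2·-1 = -2
  a_7 = -2·-2 + -1·3 + 1·0 + -2·2 = -3
  a_8 = -2·-3 + -1·-2 + 1·3 + -2·0 = 11
  a_9 = -2·11 + -1·-3 + 1·-2 + -2·3 = -27
  a_10 = -2·-27 + -1·11 + 1·-3 + -2·-2 = 44
  a_11 = -2·44 + -1·-27 + 1·11 + -2·-3 = -44
  a_12 = -2·-44 + -1·44 + 1·-27 + -2·11 = -5
  a_13 = -2·-5 + -1·-44 + 1·44 + -2·-27 = 152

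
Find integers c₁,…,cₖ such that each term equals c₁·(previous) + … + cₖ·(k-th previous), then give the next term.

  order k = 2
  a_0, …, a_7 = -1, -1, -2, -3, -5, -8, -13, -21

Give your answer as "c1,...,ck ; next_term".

  a_2 = 1·-1 + 1·-1 = -2
  a_3 = 1·-2 + 1·-1 = -3
  a_4 = 1·-3 + 1·-2 = -5
  a_5 = 1·-5 + 1·-3 = -8
  a_6 = 1·-8 + 1·-5 = -13
  a_7 = 1·-13 + 1·-8 = -21
  a_8 = 1·-21 + 1·-13 = -34

1,1 ; -34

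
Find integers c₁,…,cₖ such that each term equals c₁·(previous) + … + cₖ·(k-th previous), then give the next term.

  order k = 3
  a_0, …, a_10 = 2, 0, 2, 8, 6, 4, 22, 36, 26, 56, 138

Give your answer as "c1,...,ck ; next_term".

1,-1,3 ; 160

  a_3 = 1·2 + -1·0 + 3·2 = 8
  a_4 = 1·8 + -1·2 + 3·0 = 6
  a_5 = 1·6 + -1·8 + 3·2 = 4
  a_6 = 1·4 + -1·6 + 3·8 = 22
  a_7 = 1·22 + -1·4 + 3·6 = 36
  a_8 = 1·36 + -1·22 + 3·4 = 26
  a_9 = 1·26 + -1·36 + 3·22 = 56
  a_10 = 1·56 + -1·26 + 3·36 = 138
  a_11 = 1·138 + -1·56 + 3·26 = 160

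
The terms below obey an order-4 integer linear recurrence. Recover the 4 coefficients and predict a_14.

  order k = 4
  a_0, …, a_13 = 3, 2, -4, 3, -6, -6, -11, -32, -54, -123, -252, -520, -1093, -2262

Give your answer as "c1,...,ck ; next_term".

  a_4 = 1·3 + 2·-4 + 1·2 + -1·3 = -6
  a_5 = 1·-6 + 2·3 + 1·-4 + -1·2 = -6
  a_6 = 1·-6 + 2·-6 + 1·3 + -1·-4 = -11
  a_7 = 1·-11 + 2·-6 + 1·-6 + -1·3 = -32
  a_8 = 1·-32 + 2·-11 + 1·-6 + -1·-6 = -54
  a_9 = 1·-54 + 2·-32 + 1·-11 + -1·-6 = -123
  a_10 = 1·-123 + 2·-54 + 1·-32 + -1·-11 = -252
  a_11 = 1·-252 + 2·-123 + 1·-54 + -1·-32 = -520
  a_12 = 1·-520 + 2·-252 + 1·-123 + -1·-54 = -1093
  a_13 = 1·-1093 + 2·-520 + 1·-252 + -1·-123 = -2262
  a_14 = 1·-2262 + 2·-1093 + 1·-520 + -1·-252 = -4716

1,2,1,-1 ; -4716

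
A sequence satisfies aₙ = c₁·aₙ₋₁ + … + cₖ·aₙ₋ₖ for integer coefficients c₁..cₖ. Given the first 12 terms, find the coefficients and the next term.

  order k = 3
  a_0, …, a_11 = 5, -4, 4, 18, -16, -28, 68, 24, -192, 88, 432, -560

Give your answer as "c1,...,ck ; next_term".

  a_3 = 0·4 + -2·-4 + 2·5 = 18
  a_4 = 0·18 + -2·4 + 2·-4 = -16
  a_5 = 0·-16 + -2·18 + 2·4 = -28
  a_6 = 0·-28 + -2·-16 + 2·18 = 68
  a_7 = 0·68 + -2·-28 + 2·-16 = 24
  a_8 = 0·24 + -2·68 + 2·-28 = -192
  a_9 = 0·-192 + -2·24 + 2·68 = 88
  a_10 = 0·88 + -2·-192 + 2·24 = 432
  a_11 = 0·432 + -2·88 + 2·-192 = -560
  a_12 = 0·-560 + -2·432 + 2·88 = -688

0,-2,2 ; -688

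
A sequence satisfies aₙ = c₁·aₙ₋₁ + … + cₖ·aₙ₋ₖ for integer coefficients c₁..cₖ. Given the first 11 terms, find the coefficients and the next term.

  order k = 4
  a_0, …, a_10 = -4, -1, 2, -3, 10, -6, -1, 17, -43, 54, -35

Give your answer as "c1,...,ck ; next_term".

  a_4 = -1·-3 + 0·2 + 1·-1 + -2·-4 = 10
  a_5 = -1·10 + 0·-3 + 1·2 + -2·-1 = -6
  a_6 = -1·-6 + 0·10 + 1·-3 + -2·2 = -1
  a_7 = -1·-1 + 0·-6 + 1·10 + -2·-3 = 17
  a_8 = -1·17 + 0·-1 + 1·-6 + -2·10 = -43
  a_9 = -1·-43 + 0·17 + 1·-1 + -2·-6 = 54
  a_10 = -1·54 + 0·-43 + 1·17 + -2·-1 = -35
  a_11 = -1·-35 + 0·54 + 1·-43 + -2·17 = -42

-1,0,1,-2 ; -42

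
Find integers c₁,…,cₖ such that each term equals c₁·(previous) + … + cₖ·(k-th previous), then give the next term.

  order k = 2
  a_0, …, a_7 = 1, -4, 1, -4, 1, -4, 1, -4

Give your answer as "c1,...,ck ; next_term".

  a_2 = 0·-4 + 1·1 = 1
  a_3 = 0·1 + 1·-4 = -4
  a_4 = 0·-4 + 1·1 = 1
  a_5 = 0·1 + 1·-4 = -4
  a_6 = 0·-4 + 1·1 = 1
  a_7 = 0·1 + 1·-4 = -4
  a_8 = 0·-4 + 1·1 = 1

0,1 ; 1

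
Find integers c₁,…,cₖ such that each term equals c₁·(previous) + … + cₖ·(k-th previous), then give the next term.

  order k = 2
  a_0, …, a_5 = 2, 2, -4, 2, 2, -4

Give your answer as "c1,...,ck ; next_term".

-1,-1 ; 2

  a_2 = -1·2 + -1·2 = -4
  a_3 = -1·-4 + -1·2 = 2
  a_4 = -1·2 + -1·-4 = 2
  a_5 = -1·2 + -1·2 = -4
  a_6 = -1·-4 + -1·2 = 2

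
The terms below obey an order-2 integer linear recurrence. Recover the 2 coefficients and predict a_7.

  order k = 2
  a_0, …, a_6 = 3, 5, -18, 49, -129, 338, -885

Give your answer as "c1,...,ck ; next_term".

-3,-1 ; 2317

  a_2 = -3·5 + -1·3 = -18
  a_3 = -3·-18 + -1·5 = 49
  a_4 = -3·49 + -1·-18 = -129
  a_5 = -3·-129 + -1·49 = 338
  a_6 = -3·338 + -1·-129 = -885
  a_7 = -3·-885 + -1·338 = 2317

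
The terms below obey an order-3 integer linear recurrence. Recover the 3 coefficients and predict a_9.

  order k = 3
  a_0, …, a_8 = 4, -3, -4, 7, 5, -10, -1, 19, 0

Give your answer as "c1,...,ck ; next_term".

  a_3 = 1·-4 + -1·-3 + 2·4 = 7
  a_4 = 1·7 + -1·-4 + 2·-3 = 5
  a_5 = 1·5 + -1·7 + 2·-4 = -10
  a_6 = 1·-10 + -1·5 + 2·7 = -1
  a_7 = 1·-1 + -1·-10 + 2·5 = 19
  a_8 = 1·19 + -1·-1 + 2·-10 = 0
  a_9 = 1·0 + -1·19 + 2·-1 = -21

1,-1,2 ; -21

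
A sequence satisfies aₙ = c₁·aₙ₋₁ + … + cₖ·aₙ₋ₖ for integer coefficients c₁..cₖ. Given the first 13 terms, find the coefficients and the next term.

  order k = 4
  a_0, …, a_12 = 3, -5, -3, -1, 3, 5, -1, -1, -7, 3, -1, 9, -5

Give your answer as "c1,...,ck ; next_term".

-1,0,-1,-1 ; 3

  a_4 = -1·-1 + 0·-3 + -1·-5 + -1·3 = 3
  a_5 = -1·3 + 0·-1 + -1·-3 + -1·-5 = 5
  a_6 = -1·5 + 0·3 + -1·-1 + -1·-3 = -1
  a_7 = -1·-1 + 0·5 + -1·3 + -1·-1 = -1
  a_8 = -1·-1 + 0·-1 + -1·5 + -1·3 = -7
  a_9 = -1·-7 + 0·-1 + -1·-1 + -1·5 = 3
  a_10 = -1·3 + 0·-7 + -1·-1 + -1·-1 = -1
  a_11 = -1·-1 + 0·3 + -1·-7 + -1·-1 = 9
  a_12 = -1·9 + 0·-1 + -1·3 + -1·-7 = -5
  a_13 = -1·-5 + 0·9 + -1·-1 + -1·3 = 3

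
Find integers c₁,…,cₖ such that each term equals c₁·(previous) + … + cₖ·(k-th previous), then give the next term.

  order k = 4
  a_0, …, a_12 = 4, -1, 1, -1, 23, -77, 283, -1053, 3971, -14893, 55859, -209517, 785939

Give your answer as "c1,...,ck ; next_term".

  a_4 = -3·-1 + 2·1 + -2·-1 + 4·4 = 23
  a_5 = -3·23 + 2·-1 + -2·1 + 4·-1 = -77
  a_6 = -3·-77 + 2·23 + -2·-1 + 4·1 = 283
  a_7 = -3·283 + 2·-77 + -2·23 + 4·-1 = -1053
  a_8 = -3·-1053 + 2·283 + -2·-77 + 4·23 = 3971
  a_9 = -3·3971 + 2·-1053 + -2·283 + 4·-77 = -14893
  a_10 = -3·-14893 + 2·3971 + -2·-1053 + 4·283 = 55859
  a_11 = -3·55859 + 2·-14893 + -2·3971 + 4·-1053 = -209517
  a_12 = -3·-209517 + 2·55859 + -2·-14893 + 4·3971 = 785939
  a_13 = -3·785939 + 2·-209517 + -2·55859 + 4·-14893 = -2948141

-3,2,-2,4 ; -2948141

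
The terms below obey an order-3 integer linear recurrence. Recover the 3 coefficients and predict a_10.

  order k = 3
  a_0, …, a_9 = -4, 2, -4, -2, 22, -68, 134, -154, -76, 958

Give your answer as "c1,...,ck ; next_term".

-3,-3,2 ; -2954

  a_3 = -3·-4 + -3·2 + 2·-4 = -2
  a_4 = -3·-2 + -3·-4 + 2·2 = 22
  a_5 = -3·22 + -3·-2 + 2·-4 = -68
  a_6 = -3·-68 + -3·22 + 2·-2 = 134
  a_7 = -3·134 + -3·-68 + 2·22 = -154
  a_8 = -3·-154 + -3·134 + 2·-68 = -76
  a_9 = -3·-76 + -3·-154 + 2·134 = 958
  a_10 = -3·958 + -3·-76 + 2·-154 = -2954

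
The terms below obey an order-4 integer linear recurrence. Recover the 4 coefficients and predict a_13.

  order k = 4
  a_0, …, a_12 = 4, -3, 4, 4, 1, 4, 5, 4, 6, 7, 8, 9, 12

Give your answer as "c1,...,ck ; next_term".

-1,1,1,1 ; 12

  a_4 = -1·4 + 1·4 + 1·-3 + 1·4 = 1
  a_5 = -1·1 + 1·4 + 1·4 + 1·-3 = 4
  a_6 = -1·4 + 1·1 + 1·4 + 1·4 = 5
  a_7 = -1·5 + 1·4 + 1·1 + 1·4 = 4
  a_8 = -1·4 + 1·5 + 1·4 + 1·1 = 6
  a_9 = -1·6 + 1·4 + 1·5 + 1·4 = 7
  a_10 = -1·7 + 1·6 + 1·4 + 1·5 = 8
  a_11 = -1·8 + 1·7 + 1·6 + 1·4 = 9
  a_12 = -1·9 + 1·8 + 1·7 + 1·6 = 12
  a_13 = -1·12 + 1·9 + 1·8 + 1·7 = 12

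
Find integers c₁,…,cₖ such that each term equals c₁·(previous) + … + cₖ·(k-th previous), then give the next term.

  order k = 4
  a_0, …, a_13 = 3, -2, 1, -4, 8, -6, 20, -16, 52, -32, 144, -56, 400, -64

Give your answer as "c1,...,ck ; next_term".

  a_4 = 1·-4 + 2·1 + -2·-2 + 2·3 = 8
  a_5 = 1·8 + 2·-4 + -2·1 + 2·-2 = -6
  a_6 = 1·-6 + 2·8 + -2·-4 + 2·1 = 20
  a_7 = 1·20 + 2·-6 + -2·8 + 2·-4 = -16
  a_8 = 1·-16 + 2·20 + -2·-6 + 2·8 = 52
  a_9 = 1·52 + 2·-16 + -2·20 + 2·-6 = -32
  a_10 = 1·-32 + 2·52 + -2·-16 + 2·20 = 144
  a_11 = 1·144 + 2·-32 + -2·52 + 2·-16 = -56
  a_12 = 1·-56 + 2·144 + -2·-32 + 2·52 = 400
  a_13 = 1·400 + 2·-56 + -2·144 + 2·-32 = -64
  a_14 = 1·-64 + 2·400 + -2·-56 + 2·144 = 1136

1,2,-2,2 ; 1136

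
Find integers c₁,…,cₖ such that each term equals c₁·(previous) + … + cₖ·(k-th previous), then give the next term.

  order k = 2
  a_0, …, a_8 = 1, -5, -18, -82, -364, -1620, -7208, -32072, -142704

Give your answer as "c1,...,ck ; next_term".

  a_2 = 4·-5 + 2·1 = -18
  a_3 = 4·-18 + 2·-5 = -82
  a_4 = 4·-82 + 2·-18 = -364
  a_5 = 4·-364 + 2·-82 = -1620
  a_6 = 4·-1620 + 2·-364 = -7208
  a_7 = 4·-7208 + 2·-1620 = -32072
  a_8 = 4·-32072 + 2·-7208 = -142704
  a_9 = 4·-142704 + 2·-32072 = -634960

4,2 ; -634960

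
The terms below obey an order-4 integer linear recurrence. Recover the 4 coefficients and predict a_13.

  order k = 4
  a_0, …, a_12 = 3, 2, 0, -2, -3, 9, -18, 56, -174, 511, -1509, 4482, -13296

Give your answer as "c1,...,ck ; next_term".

-3,-1,-3,-1 ; 39422

  a_4 = -3·-2 + -1·0 + -3·2 + -1·3 = -3
  a_5 = -3·-3 + -1·-2 + -3·0 + -1·2 = 9
  a_6 = -3·9 + -1·-3 + -3·-2 + -1·0 = -18
  a_7 = -3·-18 + -1·9 + -3·-3 + -1·-2 = 56
  a_8 = -3·56 + -1·-18 + -3·9 + -1·-3 = -174
  a_9 = -3·-174 + -1·56 + -3·-18 + -1·9 = 511
  a_10 = -3·511 + -1·-174 + -3·56 + -1·-18 = -1509
  a_11 = -3·-1509 + -1·511 + -3·-174 + -1·56 = 4482
  a_12 = -3·4482 + -1·-1509 + -3·511 + -1·-174 = -13296
  a_13 = -3·-13296 + -1·4482 + -3·-1509 + -1·511 = 39422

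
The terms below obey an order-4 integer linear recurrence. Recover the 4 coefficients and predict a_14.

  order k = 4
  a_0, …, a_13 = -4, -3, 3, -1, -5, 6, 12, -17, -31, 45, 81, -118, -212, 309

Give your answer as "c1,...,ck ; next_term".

  a_4 = 0·-1 + -3·3 + 0·-3 + -1·-4 = -5
  a_5 = 0·-5 + -3·-1 + 0·3 + -1·-3 = 6
  a_6 = 0·6 + -3·-5 + 0·-1 + -1·3 = 12
  a_7 = 0·12 + -3·6 + 0·-5 + -1·-1 = -17
  a_8 = 0·-17 + -3·12 + 0·6 + -1·-5 = -31
  a_9 = 0·-31 + -3·-17 + 0·12 + -1·6 = 45
  a_10 = 0·45 + -3·-31 + 0·-17 + -1·12 = 81
  a_11 = 0·81 + -3·45 + 0·-31 + -1·-17 = -118
  a_12 = 0·-118 + -3·81 + 0·45 + -1·-31 = -212
  a_13 = 0·-212 + -3·-118 + 0·81 + -1·45 = 309
  a_14 = 0·309 + -3·-212 + 0·-118 + -1·81 = 555

0,-3,0,-1 ; 555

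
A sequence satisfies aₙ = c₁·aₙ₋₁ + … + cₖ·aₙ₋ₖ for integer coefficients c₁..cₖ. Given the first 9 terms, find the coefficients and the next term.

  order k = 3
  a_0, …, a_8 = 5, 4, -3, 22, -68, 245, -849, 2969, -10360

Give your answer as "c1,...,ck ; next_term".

-3,2,1 ; 36169

  a_3 = -3·-3 + 2·4 + 1·5 = 22
  a_4 = -3·22 + 2·-3 + 1·4 = -68
  a_5 = -3·-68 + 2·22 + 1·-3 = 245
  a_6 = -3·245 + 2·-68 + 1·22 = -849
  a_7 = -3·-849 + 2·245 + 1·-68 = 2969
  a_8 = -3·2969 + 2·-849 + 1·245 = -10360
  a_9 = -3·-10360 + 2·2969 + 1·-849 = 36169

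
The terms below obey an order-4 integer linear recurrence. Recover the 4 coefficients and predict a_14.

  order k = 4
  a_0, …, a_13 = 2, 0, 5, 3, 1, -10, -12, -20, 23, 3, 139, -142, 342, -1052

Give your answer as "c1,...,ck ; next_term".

  a_4 = -1·3 + 2·5 + -3·0 + -3·2 = 1
  a_5 = -1·1 + 2·3 + -3·5 + -3·0 = -10
  a_6 = -1·-10 + 2·1 + -3·3 + -3·5 = -12
  a_7 = -1·-12 + 2·-10 + -3·1 + -3·3 = -20
  a_8 = -1·-20 + 2·-12 + -3·-10 + -3·1 = 23
  a_9 = -1·23 + 2·-20 + -3·-12 + -3·-10 = 3
  a_10 = -1·3 + 2·23 + -3·-20 + -3·-12 = 139
  a_11 = -1·139 + 2·3 + -3·23 + -3·-20 = -142
  a_12 = -1·-142 + 2·139 + -3·3 + -3·23 = 342
  a_13 = -1·342 + 2·-142 + -3·139 + -3·3 = -1052
  a_14 = -1·-1052 + 2·342 + -3·-142 + -3·139 = 1745

-1,2,-3,-3 ; 1745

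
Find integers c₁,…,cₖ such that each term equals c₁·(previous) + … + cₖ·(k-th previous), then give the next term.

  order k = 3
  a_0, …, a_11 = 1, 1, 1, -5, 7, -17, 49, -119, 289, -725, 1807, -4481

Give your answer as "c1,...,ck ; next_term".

-2,0,-3 ; 11137

  a_3 = -2·1 + 0·1 + -3·1 = -5
  a_4 = -2·-5 + 0·1 + -3·1 = 7
  a_5 = -2·7 + 0·-5 + -3·1 = -17
  a_6 = -2·-17 + 0·7 + -3·-5 = 49
  a_7 = -2·49 + 0·-17 + -3·7 = -119
  a_8 = -2·-119 + 0·49 + -3·-17 = 289
  a_9 = -2·289 + 0·-119 + -3·49 = -725
  a_10 = -2·-725 + 0·289 + -3·-119 = 1807
  a_11 = -2·1807 + 0·-725 + -3·289 = -4481
  a_12 = -2·-4481 + 0·1807 + -3·-725 = 11137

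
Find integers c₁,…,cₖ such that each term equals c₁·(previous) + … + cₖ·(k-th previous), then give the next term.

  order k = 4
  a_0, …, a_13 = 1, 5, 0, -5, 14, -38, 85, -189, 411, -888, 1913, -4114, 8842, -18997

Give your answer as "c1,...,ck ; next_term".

-2,1,1,-1 ; 40809

  a_4 = -2·-5 + 1·0 + 1·5 + -1·1 = 14
  a_5 = -2·14 + 1·-5 + 1·0 + -1·5 = -38
  a_6 = -2·-38 + 1·14 + 1·-5 + -1·0 = 85
  a_7 = -2·85 + 1·-38 + 1·14 + -1·-5 = -189
  a_8 = -2·-189 + 1·85 + 1·-38 + -1·14 = 411
  a_9 = -2·411 + 1·-189 + 1·85 + -1·-38 = -888
  a_10 = -2·-888 + 1·411 + 1·-189 + -1·85 = 1913
  a_11 = -2·1913 + 1·-888 + 1·411 + -1·-189 = -4114
  a_12 = -2·-4114 + 1·1913 + 1·-888 + -1·411 = 8842
  a_13 = -2·8842 + 1·-4114 + 1·1913 + -1·-888 = -18997
  a_14 = -2·-18997 + 1·8842 + 1·-4114 + -1·1913 = 40809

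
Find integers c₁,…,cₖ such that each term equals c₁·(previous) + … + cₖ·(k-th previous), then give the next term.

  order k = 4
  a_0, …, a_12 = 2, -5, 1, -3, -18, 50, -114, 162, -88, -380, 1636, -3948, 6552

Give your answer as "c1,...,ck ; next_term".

  a_4 = -2·-3 + 0·1 + 4·-5 + -2·2 = -18
  a_5 = -2·-18 + 0·-3 + 4·1 + -2·-5 = 50
  a_6 = -2·50 + 0·-18 + 4·-3 + -2·1 = -114
  a_7 = -2·-114 + 0·50 + 4·-18 + -2·-3 = 162
  a_8 = -2·162 + 0·-114 + 4·50 + -2·-18 = -88
  a_9 = -2·-88 + 0·162 + 4·-114 + -2·50 = -380
  a_10 = -2·-380 + 0·-88 + 4·162 + -2·-114 = 1636
  a_11 = -2·1636 + 0·-380 + 4·-88 + -2·162 = -3948
  a_12 = -2·-3948 + 0·1636 + 4·-380 + -2·-88 = 6552
  a_13 = -2·6552 + 0·-3948 + 4·1636 + -2·-380 = -5800

-2,0,4,-2 ; -5800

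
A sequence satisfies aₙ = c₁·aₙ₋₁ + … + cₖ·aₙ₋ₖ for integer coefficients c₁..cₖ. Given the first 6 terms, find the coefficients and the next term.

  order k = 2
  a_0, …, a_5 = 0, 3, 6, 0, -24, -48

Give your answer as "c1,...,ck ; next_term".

  a_2 = 2·3 + -4·0 = 6
  a_3 = 2·6 + -4·3 = 0
  a_4 = 2·0 + -4·6 = -24
  a_5 = 2·-24 + -4·0 = -48
  a_6 = 2·-48 + -4·-24 = 0

2,-4 ; 0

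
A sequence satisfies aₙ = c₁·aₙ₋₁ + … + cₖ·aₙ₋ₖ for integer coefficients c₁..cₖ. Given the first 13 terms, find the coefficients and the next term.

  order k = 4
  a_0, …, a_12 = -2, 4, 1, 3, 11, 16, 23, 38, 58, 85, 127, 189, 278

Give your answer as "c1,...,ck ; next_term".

  a_4 = 2·3 + -1·1 + 1·4 + -1·-2 = 11
  a_5 = 2·11 + -1·3 + 1·1 + -1·4 = 16
  a_6 = 2·16 + -1·11 + 1·3 + -1·1 = 23
  a_7 = 2·23 + -1·16 + 1·11 + -1·3 = 38
  a_8 = 2·38 + -1·23 + 1·16 + -1·11 = 58
  a_9 = 2·58 + -1·38 + 1·23 + -1·16 = 85
  a_10 = 2·85 + -1·58 + 1·38 + -1·23 = 127
  a_11 = 2·127 + -1·85 + 1·58 + -1·38 = 189
  a_12 = 2·189 + -1·127 + 1·85 + -1·58 = 278
  a_13 = 2·278 + -1·189 + 1·127 + -1·85 = 409

2,-1,1,-1 ; 409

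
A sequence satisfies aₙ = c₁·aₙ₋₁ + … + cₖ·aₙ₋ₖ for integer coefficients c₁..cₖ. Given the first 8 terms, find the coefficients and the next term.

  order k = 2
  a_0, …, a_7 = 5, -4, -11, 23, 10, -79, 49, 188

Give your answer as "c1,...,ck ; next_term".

-1,-3 ; -335

  a_2 = -1·-4 + -3·5 = -11
  a_3 = -1·-11 + -3·-4 = 23
  a_4 = -1·23 + -3·-11 = 10
  a_5 = -1·10 + -3·23 = -79
  a_6 = -1·-79 + -3·10 = 49
  a_7 = -1·49 + -3·-79 = 188
  a_8 = -1·188 + -3·49 = -335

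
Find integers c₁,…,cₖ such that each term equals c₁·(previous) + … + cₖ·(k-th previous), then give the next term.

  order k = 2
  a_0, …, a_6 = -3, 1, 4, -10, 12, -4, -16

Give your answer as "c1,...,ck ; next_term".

-2,-2 ; 40

  a_2 = -2·1 + -2·-3 = 4
  a_3 = -2·4 + -2·1 = -10
  a_4 = -2·-10 + -2·4 = 12
  a_5 = -2·12 + -2·-10 = -4
  a_6 = -2·-4 + -2·12 = -16
  a_7 = -2·-16 + -2·-4 = 40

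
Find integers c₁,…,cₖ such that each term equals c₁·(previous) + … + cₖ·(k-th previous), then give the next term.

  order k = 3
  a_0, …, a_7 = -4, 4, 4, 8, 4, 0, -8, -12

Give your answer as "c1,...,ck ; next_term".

  a_3 = 1·4 + 0·4 + -1·-4 = 8
  a_4 = 1·8 + 0·4 + -1·4 = 4
  a_5 = 1·4 + 0·8 + -1·4 = 0
  a_6 = 1·0 + 0·4 + -1·8 = -8
  a_7 = 1·-8 + 0·0 + -1·4 = -12
  a_8 = 1·-12 + 0·-8 + -1·0 = -12

1,0,-1 ; -12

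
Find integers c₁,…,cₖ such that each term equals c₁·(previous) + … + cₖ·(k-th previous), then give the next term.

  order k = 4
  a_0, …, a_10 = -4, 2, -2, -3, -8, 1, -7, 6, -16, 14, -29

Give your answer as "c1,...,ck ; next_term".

  a_4 = 0·-3 + 1·-2 + -1·2 + 1·-4 = -8
  a_5 = 0·-8 + 1·-3 + -1·-2 + 1·2 = 1
  a_6 = 0·1 + 1·-8 + -1·-3 + 1·-2 = -7
  a_7 = 0·-7 + 1·1 + -1·-8 + 1·-3 = 6
  a_8 = 0·6 + 1·-7 + -1·1 + 1·-8 = -16
  a_9 = 0·-16 + 1·6 + -1·-7 + 1·1 = 14
  a_10 = 0·14 + 1·-16 + -1·6 + 1·-7 = -29
  a_11 = 0·-29 + 1·14 + -1·-16 + 1·6 = 36

0,1,-1,1 ; 36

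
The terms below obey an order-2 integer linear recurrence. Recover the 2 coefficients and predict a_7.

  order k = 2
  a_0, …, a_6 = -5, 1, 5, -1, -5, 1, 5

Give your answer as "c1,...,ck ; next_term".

0,-1 ; -1

  a_2 = 0·1 + -1·-5 = 5
  a_3 = 0·5 + -1·1 = -1
  a_4 = 0·-1 + -1·5 = -5
  a_5 = 0·-5 + -1·-1 = 1
  a_6 = 0·1 + -1·-5 = 5
  a_7 = 0·5 + -1·1 = -1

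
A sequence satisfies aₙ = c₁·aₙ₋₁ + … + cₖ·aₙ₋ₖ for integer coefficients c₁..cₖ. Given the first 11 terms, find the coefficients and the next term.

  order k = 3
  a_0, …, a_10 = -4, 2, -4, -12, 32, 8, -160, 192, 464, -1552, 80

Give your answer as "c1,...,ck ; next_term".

  a_3 = -1·-4 + -4·2 + 2·-4 = -12
  a_4 = -1·-12 + -4·-4 + 2·2 = 32
  a_5 = -1·32 + -4·-12 + 2·-4 = 8
  a_6 = -1·8 + -4·32 + 2·-12 = -160
  a_7 = -1·-160 + -4·8 + 2·32 = 192
  a_8 = -1·192 + -4·-160 + 2·8 = 464
  a_9 = -1·464 + -4·192 + 2·-160 = -1552
  a_10 = -1·-1552 + -4·464 + 2·192 = 80
  a_11 = -1·80 + -4·-1552 + 2·464 = 7056

-1,-4,2 ; 7056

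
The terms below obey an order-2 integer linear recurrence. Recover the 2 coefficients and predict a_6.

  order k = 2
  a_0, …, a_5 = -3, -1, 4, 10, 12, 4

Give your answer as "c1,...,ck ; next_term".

  a_2 = 2·-1 + -2·-3 = 4
  a_3 = 2·4 + -2·-1 = 10
  a_4 = 2·10 + -2·4 = 12
  a_5 = 2·12 + -2·10 = 4
  a_6 = 2·4 + -2·12 = -16

2,-2 ; -16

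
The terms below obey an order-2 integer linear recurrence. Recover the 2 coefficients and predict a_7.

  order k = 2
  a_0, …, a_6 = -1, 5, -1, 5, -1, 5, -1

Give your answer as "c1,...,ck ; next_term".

0,1 ; 5

  a_2 = 0·5 + 1·-1 = -1
  a_3 = 0·-1 + 1·5 = 5
  a_4 = 0·5 + 1·-1 = -1
  a_5 = 0·-1 + 1·5 = 5
  a_6 = 0·5 + 1·-1 = -1
  a_7 = 0·-1 + 1·5 = 5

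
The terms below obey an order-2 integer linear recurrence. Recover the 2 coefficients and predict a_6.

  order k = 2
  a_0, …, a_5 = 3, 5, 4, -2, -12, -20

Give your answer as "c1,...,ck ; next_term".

2,-2 ; -16

  a_2 = 2·5 + -2·3 = 4
  a_3 = 2·4 + -2·5 = -2
  a_4 = 2·-2 + -2·4 = -12
  a_5 = 2·-12 + -2·-2 = -20
  a_6 = 2·-20 + -2·-12 = -16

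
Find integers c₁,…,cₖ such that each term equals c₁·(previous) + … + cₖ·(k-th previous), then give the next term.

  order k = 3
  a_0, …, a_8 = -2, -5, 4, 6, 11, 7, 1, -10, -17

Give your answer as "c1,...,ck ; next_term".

  a_3 = 1·4 + 0·-5 + -1·-2 = 6
  a_4 = 1·6 + 0·4 + -1·-5 = 11
  a_5 = 1·11 + 0·6 + -1·4 = 7
  a_6 = 1·7 + 0·11 + -1·6 = 1
  a_7 = 1·1 + 0·7 + -1·11 = -10
  a_8 = 1·-10 + 0·1 + -1·7 = -17
  a_9 = 1·-17 + 0·-10 + -1·1 = -18

1,0,-1 ; -18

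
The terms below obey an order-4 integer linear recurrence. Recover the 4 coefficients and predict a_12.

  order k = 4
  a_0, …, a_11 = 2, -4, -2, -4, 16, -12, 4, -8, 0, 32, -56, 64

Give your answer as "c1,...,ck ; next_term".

  a_4 = -2·-4 + -2·-2 + -2·-4 + -2·2 = 16
  a_5 = -2·16 + -2·-4 + -2·-2 + -2·-4 = -12
  a_6 = -2·-12 + -2·16 + -2·-4 + -2·-2 = 4
  a_7 = -2·4 + -2·-12 + -2·16 + -2·-4 = -8
  a_8 = -2·-8 + -2·4 + -2·-12 + -2·16 = 0
  a_9 = -2·0 + -2·-8 + -2·4 + -2·-12 = 32
  a_10 = -2·32 + -2·0 + -2·-8 + -2·4 = -56
  a_11 = -2·-56 + -2·32 + -2·0 + -2·-8 = 64
  a_12 = -2·64 + -2·-56 + -2·32 + -2·0 = -80

-2,-2,-2,-2 ; -80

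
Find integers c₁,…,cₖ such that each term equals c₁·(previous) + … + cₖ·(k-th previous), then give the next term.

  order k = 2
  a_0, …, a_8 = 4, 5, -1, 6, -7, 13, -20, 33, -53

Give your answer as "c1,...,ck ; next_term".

  a_2 = -1·5 + 1·4 = -1
  a_3 = -1·-1 + 1·5 = 6
  a_4 = -1·6 + 1·-1 = -7
  a_5 = -1·-7 + 1·6 = 13
  a_6 = -1·13 + 1·-7 = -20
  a_7 = -1·-20 + 1·13 = 33
  a_8 = -1·33 + 1·-20 = -53
  a_9 = -1·-53 + 1·33 = 86

-1,1 ; 86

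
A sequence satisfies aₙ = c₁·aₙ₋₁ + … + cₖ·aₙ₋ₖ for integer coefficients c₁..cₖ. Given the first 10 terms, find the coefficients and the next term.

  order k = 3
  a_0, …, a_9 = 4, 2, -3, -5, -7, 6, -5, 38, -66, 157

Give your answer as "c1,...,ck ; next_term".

  a_3 = -1·-3 + 2·2 + -3·4 = -5
  a_4 = -1·-5 + 2·-3 + -3·2 = -7
  a_5 = -1·-7 + 2·-5 + -3·-3 = 6
  a_6 = -1·6 + 2·-7 + -3·-5 = -5
  a_7 = -1·-5 + 2·6 + -3·-7 = 38
  a_8 = -1·38 + 2·-5 + -3·6 = -66
  a_9 = -1·-66 + 2·38 + -3·-5 = 157
  a_10 = -1·157 + 2·-66 + -3·38 = -403

-1,2,-3 ; -403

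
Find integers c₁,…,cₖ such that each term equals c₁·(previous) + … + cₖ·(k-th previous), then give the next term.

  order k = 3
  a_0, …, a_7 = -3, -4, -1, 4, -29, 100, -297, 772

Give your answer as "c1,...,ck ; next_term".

  a_3 = -4·-1 + -3·-4 + 4·-3 = 4
  a_4 = -4·4 + -3·-1 + 4·-4 = -29
  a_5 = -4·-29 + -3·4 + 4·-1 = 100
  a_6 = -4·100 + -3·-29 + 4·4 = -297
  a_7 = -4·-297 + -3·100 + 4·-29 = 772
  a_8 = -4·772 + -3·-297 + 4·100 = -1797

-4,-3,4 ; -1797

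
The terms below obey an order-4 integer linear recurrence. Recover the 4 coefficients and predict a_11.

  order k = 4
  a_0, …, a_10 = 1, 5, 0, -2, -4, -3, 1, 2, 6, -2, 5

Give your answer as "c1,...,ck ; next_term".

-1,1,-1,-1 ; -15

  a_4 = -1·-2 + 1·0 + -1·5 + -1·1 = -4
  a_5 = -1·-4 + 1·-2 + -1·0 + -1·5 = -3
  a_6 = -1·-3 + 1·-4 + -1·-2 + -1·0 = 1
  a_7 = -1·1 + 1·-3 + -1·-4 + -1·-2 = 2
  a_8 = -1·2 + 1·1 + -1·-3 + -1·-4 = 6
  a_9 = -1·6 + 1·2 + -1·1 + -1·-3 = -2
  a_10 = -1·-2 + 1·6 + -1·2 + -1·1 = 5
  a_11 = -1·5 + 1·-2 + -1·6 + -1·2 = -15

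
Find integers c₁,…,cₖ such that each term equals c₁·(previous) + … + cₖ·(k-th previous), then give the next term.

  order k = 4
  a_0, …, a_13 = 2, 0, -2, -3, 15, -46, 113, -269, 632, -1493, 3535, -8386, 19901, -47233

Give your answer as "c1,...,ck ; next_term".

-3,-1,2,2 ; 112096

  a_4 = -3·-3 + -1·-2 + 2·0 + 2·2 = 15
  a_5 = -3·15 + -1·-3 + 2·-2 + 2·0 = -46
  a_6 = -3·-46 + -1·15 + 2·-3 + 2·-2 = 113
  a_7 = -3·113 + -1·-46 + 2·15 + 2·-3 = -269
  a_8 = -3·-269 + -1·113 + 2·-46 + 2·15 = 632
  a_9 = -3·632 + -1·-269 + 2·113 + 2·-46 = -1493
  a_10 = -3·-1493 + -1·632 + 2·-269 + 2·113 = 3535
  a_11 = -3·3535 + -1·-1493 + 2·632 + 2·-269 = -8386
  a_12 = -3·-8386 + -1·3535 + 2·-1493 + 2·632 = 19901
  a_13 = -3·19901 + -1·-8386 + 2·3535 + 2·-1493 = -47233
  a_14 = -3·-47233 + -1·19901 + 2·-8386 + 2·3535 = 112096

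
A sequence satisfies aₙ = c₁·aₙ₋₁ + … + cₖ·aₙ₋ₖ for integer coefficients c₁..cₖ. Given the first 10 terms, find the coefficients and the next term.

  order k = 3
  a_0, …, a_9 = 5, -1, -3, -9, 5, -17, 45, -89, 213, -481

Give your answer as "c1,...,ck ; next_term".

-1,2,-2 ; 1085

  a_3 = -1·-3 + 2·-1 + -2·5 = -9
  a_4 = -1·-9 + 2·-3 + -2·-1 = 5
  a_5 = -1·5 + 2·-9 + -2·-3 = -17
  a_6 = -1·-17 + 2·5 + -2·-9 = 45
  a_7 = -1·45 + 2·-17 + -2·5 = -89
  a_8 = -1·-89 + 2·45 + -2·-17 = 213
  a_9 = -1·213 + 2·-89 + -2·45 = -481
  a_10 = -1·-481 + 2·213 + -2·-89 = 1085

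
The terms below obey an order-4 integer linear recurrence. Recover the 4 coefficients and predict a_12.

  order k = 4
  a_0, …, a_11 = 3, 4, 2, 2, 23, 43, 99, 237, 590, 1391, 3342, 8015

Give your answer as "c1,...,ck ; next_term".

  a_4 = 1·2 + 2·2 + 2·4 + 3·3 = 23
  a_5 = 1·23 + 2·2 + 2·2 + 3·4 = 43
  a_6 = 1·43 + 2·23 + 2·2 + 3·2 = 99
  a_7 = 1·99 + 2·43 + 2·23 + 3·2 = 237
  a_8 = 1·237 + 2·99 + 2·43 + 3·23 = 590
  a_9 = 1·590 + 2·237 + 2·99 + 3·43 = 1391
  a_10 = 1·1391 + 2·590 + 2·237 + 3·99 = 3342
  a_11 = 1·3342 + 2·1391 + 2·590 + 3·237 = 8015
  a_12 = 1·8015 + 2·3342 + 2·1391 + 3·590 = 19251

1,2,2,3 ; 19251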